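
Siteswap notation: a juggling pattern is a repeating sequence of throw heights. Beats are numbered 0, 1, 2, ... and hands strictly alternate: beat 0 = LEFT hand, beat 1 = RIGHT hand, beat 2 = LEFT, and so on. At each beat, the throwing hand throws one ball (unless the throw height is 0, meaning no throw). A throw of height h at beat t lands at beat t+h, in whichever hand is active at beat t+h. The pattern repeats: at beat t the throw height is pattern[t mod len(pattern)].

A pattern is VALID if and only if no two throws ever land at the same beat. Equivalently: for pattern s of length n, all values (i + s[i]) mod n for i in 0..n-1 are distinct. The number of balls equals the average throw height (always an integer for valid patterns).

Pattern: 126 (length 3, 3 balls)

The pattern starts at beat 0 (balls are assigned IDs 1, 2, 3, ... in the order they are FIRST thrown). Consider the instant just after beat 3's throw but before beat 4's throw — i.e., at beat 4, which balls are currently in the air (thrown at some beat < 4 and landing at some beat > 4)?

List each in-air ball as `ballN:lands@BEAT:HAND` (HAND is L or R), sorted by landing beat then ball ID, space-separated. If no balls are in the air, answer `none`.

Beat 0 (L): throw ball1 h=1 -> lands@1:R; in-air after throw: [b1@1:R]
Beat 1 (R): throw ball1 h=2 -> lands@3:R; in-air after throw: [b1@3:R]
Beat 2 (L): throw ball2 h=6 -> lands@8:L; in-air after throw: [b1@3:R b2@8:L]
Beat 3 (R): throw ball1 h=1 -> lands@4:L; in-air after throw: [b1@4:L b2@8:L]
Beat 4 (L): throw ball1 h=2 -> lands@6:L; in-air after throw: [b1@6:L b2@8:L]

Answer: ball2:lands@8:L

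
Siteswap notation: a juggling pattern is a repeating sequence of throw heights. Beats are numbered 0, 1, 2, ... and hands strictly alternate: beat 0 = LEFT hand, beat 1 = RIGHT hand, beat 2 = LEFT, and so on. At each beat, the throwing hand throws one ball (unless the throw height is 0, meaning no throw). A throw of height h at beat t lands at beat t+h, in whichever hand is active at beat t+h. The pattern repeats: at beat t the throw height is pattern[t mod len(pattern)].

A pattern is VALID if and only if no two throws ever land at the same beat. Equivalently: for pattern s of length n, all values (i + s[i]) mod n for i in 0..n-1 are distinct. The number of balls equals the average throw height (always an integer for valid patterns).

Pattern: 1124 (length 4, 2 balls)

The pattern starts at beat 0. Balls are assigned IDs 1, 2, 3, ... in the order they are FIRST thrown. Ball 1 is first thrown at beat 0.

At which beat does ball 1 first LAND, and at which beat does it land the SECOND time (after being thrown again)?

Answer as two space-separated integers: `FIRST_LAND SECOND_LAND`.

Answer: 1 2

Derivation:
Beat 0 (L): throw ball1 h=1 -> lands@1:R; in-air after throw: [b1@1:R]
Beat 1 (R): throw ball1 h=1 -> lands@2:L; in-air after throw: [b1@2:L]
Beat 2 (L): throw ball1 h=2 -> lands@4:L; in-air after throw: [b1@4:L]
Ball 1: thrown@0 h=1 -> first land @1; rethrown@1 h=1 -> second land @2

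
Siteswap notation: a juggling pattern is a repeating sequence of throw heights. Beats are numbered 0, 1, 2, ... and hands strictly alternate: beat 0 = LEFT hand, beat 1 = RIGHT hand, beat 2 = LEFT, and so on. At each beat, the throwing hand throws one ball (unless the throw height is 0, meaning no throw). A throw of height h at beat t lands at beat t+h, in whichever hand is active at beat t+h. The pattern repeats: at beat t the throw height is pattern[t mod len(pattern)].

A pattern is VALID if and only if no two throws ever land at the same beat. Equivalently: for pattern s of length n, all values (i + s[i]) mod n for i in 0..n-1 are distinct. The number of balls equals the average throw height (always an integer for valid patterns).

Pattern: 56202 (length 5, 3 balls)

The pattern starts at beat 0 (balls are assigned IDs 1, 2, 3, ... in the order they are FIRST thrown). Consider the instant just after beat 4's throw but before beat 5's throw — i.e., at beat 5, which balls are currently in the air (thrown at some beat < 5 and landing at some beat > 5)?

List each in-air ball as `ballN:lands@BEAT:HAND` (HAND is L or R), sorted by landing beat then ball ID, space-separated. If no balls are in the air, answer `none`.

Beat 0 (L): throw ball1 h=5 -> lands@5:R; in-air after throw: [b1@5:R]
Beat 1 (R): throw ball2 h=6 -> lands@7:R; in-air after throw: [b1@5:R b2@7:R]
Beat 2 (L): throw ball3 h=2 -> lands@4:L; in-air after throw: [b3@4:L b1@5:R b2@7:R]
Beat 4 (L): throw ball3 h=2 -> lands@6:L; in-air after throw: [b1@5:R b3@6:L b2@7:R]
Beat 5 (R): throw ball1 h=5 -> lands@10:L; in-air after throw: [b3@6:L b2@7:R b1@10:L]

Answer: ball3:lands@6:L ball2:lands@7:R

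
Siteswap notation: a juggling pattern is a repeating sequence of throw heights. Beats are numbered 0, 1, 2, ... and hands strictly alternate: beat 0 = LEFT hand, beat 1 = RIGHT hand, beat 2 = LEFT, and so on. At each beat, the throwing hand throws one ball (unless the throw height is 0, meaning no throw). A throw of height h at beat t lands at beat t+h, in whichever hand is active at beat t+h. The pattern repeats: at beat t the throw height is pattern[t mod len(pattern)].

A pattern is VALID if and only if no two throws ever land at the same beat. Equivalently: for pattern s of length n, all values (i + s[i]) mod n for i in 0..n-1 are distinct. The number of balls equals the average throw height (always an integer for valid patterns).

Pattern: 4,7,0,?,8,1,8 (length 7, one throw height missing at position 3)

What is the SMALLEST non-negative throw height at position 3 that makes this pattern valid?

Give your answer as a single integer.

Answer: 0

Derivation:
i=0: (0 + 4) mod 7 = 4
i=1: (1 + 7) mod 7 = 1
i=2: (2 + 0) mod 7 = 2
i=3: s[i]=? (unknown)
i=4: (4 + 8) mod 7 = 5
i=5: (5 + 1) mod 7 = 6
i=6: (6 + 8) mod 7 = 0
Known residues: [0, 1, 2, 4, 5, 6]; need a permutation of 0..6, so missing residue r = 3
Need (3 + s) mod 7 = 3; smallest s = (3 - 3) mod 7 = 0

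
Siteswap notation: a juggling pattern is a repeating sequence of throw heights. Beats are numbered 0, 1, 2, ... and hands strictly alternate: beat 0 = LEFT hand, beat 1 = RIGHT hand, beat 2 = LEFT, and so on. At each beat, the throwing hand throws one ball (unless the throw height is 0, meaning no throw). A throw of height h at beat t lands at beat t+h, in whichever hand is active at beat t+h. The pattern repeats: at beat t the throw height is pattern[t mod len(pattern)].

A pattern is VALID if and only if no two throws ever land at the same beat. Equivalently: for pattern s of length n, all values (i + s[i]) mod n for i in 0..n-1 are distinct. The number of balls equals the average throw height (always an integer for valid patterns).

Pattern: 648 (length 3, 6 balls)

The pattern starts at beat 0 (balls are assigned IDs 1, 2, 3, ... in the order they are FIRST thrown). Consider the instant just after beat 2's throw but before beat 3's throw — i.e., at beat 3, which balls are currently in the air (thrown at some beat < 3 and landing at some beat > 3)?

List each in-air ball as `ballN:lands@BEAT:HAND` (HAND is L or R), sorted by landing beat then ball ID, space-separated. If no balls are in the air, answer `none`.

Answer: ball2:lands@5:R ball1:lands@6:L ball3:lands@10:L

Derivation:
Beat 0 (L): throw ball1 h=6 -> lands@6:L; in-air after throw: [b1@6:L]
Beat 1 (R): throw ball2 h=4 -> lands@5:R; in-air after throw: [b2@5:R b1@6:L]
Beat 2 (L): throw ball3 h=8 -> lands@10:L; in-air after throw: [b2@5:R b1@6:L b3@10:L]
Beat 3 (R): throw ball4 h=6 -> lands@9:R; in-air after throw: [b2@5:R b1@6:L b4@9:R b3@10:L]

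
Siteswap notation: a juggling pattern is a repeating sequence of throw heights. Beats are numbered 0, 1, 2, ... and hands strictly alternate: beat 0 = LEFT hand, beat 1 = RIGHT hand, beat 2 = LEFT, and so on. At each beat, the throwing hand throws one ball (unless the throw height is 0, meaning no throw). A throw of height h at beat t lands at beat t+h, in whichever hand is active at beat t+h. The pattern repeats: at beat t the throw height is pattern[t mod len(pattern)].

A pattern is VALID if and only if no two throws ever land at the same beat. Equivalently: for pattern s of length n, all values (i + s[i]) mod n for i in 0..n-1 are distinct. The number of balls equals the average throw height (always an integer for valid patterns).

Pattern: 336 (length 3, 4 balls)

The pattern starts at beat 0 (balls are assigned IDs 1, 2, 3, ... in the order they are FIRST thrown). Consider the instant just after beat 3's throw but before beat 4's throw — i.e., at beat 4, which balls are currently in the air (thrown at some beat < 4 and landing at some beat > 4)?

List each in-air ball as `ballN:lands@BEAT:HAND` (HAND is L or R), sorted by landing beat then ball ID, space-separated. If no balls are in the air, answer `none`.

Answer: ball1:lands@6:L ball3:lands@8:L

Derivation:
Beat 0 (L): throw ball1 h=3 -> lands@3:R; in-air after throw: [b1@3:R]
Beat 1 (R): throw ball2 h=3 -> lands@4:L; in-air after throw: [b1@3:R b2@4:L]
Beat 2 (L): throw ball3 h=6 -> lands@8:L; in-air after throw: [b1@3:R b2@4:L b3@8:L]
Beat 3 (R): throw ball1 h=3 -> lands@6:L; in-air after throw: [b2@4:L b1@6:L b3@8:L]
Beat 4 (L): throw ball2 h=3 -> lands@7:R; in-air after throw: [b1@6:L b2@7:R b3@8:L]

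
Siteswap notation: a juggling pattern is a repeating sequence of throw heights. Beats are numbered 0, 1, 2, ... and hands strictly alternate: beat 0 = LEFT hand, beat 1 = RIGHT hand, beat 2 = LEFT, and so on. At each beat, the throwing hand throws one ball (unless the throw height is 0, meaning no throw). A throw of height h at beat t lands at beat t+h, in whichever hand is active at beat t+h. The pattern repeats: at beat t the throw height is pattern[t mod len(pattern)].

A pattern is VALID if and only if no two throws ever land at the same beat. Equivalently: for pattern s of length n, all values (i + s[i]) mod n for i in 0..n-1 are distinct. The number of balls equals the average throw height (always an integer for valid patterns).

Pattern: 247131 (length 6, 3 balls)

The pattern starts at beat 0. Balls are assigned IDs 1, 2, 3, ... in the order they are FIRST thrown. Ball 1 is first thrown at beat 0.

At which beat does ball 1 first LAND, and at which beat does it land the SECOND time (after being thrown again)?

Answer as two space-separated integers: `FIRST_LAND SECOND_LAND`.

Beat 0 (L): throw ball1 h=2 -> lands@2:L; in-air after throw: [b1@2:L]
Beat 1 (R): throw ball2 h=4 -> lands@5:R; in-air after throw: [b1@2:L b2@5:R]
Beat 2 (L): throw ball1 h=7 -> lands@9:R; in-air after throw: [b2@5:R b1@9:R]
Beat 3 (R): throw ball3 h=1 -> lands@4:L; in-air after throw: [b3@4:L b2@5:R b1@9:R]
Beat 4 (L): throw ball3 h=3 -> lands@7:R; in-air after throw: [b2@5:R b3@7:R b1@9:R]
Beat 5 (R): throw ball2 h=1 -> lands@6:L; in-air after throw: [b2@6:L b3@7:R b1@9:R]
Beat 6 (L): throw ball2 h=2 -> lands@8:L; in-air after throw: [b3@7:R b2@8:L b1@9:R]
Beat 7 (R): throw ball3 h=4 -> lands@11:R; in-air after throw: [b2@8:L b1@9:R b3@11:R]
Beat 8 (L): throw ball2 h=7 -> lands@15:R; in-air after throw: [b1@9:R b3@11:R b2@15:R]
Beat 9 (R): throw ball1 h=1 -> lands@10:L; in-air after throw: [b1@10:L b3@11:R b2@15:R]
Ball 1: thrown@0 h=2 -> first land @2; rethrown@2 h=7 -> second land @9

Answer: 2 9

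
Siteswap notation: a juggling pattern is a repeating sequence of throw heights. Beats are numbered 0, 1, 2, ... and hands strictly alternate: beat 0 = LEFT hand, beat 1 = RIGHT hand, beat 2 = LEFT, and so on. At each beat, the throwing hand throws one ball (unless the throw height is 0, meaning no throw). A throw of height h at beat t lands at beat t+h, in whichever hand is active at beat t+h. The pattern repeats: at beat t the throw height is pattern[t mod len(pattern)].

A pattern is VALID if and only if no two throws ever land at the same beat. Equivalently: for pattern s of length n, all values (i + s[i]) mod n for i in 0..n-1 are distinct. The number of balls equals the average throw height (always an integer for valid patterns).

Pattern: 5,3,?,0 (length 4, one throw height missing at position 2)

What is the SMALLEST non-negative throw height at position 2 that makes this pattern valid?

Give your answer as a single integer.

i=0: (0 + 5) mod 4 = 1
i=1: (1 + 3) mod 4 = 0
i=2: s[i]=? (unknown)
i=3: (3 + 0) mod 4 = 3
Known residues: [0, 1, 3]; need a permutation of 0..3, so missing residue r = 2
Need (2 + s) mod 4 = 2; smallest s = (2 - 2) mod 4 = 0

Answer: 0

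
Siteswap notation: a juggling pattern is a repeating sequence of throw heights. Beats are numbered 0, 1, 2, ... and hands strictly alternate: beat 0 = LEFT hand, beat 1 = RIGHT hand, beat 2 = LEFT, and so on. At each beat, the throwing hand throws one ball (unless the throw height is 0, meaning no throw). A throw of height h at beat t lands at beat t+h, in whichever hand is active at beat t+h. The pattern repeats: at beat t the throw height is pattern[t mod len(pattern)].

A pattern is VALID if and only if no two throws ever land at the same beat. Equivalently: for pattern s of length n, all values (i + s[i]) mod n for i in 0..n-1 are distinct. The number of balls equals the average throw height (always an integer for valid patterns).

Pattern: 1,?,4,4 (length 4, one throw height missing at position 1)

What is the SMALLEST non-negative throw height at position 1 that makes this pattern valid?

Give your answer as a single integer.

Answer: 3

Derivation:
i=0: (0 + 1) mod 4 = 1
i=1: s[i]=? (unknown)
i=2: (2 + 4) mod 4 = 2
i=3: (3 + 4) mod 4 = 3
Known residues: [1, 2, 3]; need a permutation of 0..3, so missing residue r = 0
Need (1 + s) mod 4 = 0; smallest s = (0 - 1) mod 4 = 3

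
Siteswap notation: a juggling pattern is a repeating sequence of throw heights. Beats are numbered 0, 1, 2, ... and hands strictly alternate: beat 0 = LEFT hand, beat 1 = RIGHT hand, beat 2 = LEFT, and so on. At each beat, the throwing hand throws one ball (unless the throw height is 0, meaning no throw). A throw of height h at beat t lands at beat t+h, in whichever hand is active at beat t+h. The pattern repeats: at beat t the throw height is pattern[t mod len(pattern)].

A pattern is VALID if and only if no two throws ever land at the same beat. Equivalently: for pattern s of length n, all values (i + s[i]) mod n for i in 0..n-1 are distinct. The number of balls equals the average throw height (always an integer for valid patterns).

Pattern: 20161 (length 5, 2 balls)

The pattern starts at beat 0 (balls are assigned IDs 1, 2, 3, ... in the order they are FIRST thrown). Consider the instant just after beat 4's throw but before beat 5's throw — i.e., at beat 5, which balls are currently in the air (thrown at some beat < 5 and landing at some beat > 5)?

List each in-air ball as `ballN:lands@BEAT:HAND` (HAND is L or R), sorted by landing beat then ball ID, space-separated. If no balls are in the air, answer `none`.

Beat 0 (L): throw ball1 h=2 -> lands@2:L; in-air after throw: [b1@2:L]
Beat 2 (L): throw ball1 h=1 -> lands@3:R; in-air after throw: [b1@3:R]
Beat 3 (R): throw ball1 h=6 -> lands@9:R; in-air after throw: [b1@9:R]
Beat 4 (L): throw ball2 h=1 -> lands@5:R; in-air after throw: [b2@5:R b1@9:R]
Beat 5 (R): throw ball2 h=2 -> lands@7:R; in-air after throw: [b2@7:R b1@9:R]

Answer: ball1:lands@9:R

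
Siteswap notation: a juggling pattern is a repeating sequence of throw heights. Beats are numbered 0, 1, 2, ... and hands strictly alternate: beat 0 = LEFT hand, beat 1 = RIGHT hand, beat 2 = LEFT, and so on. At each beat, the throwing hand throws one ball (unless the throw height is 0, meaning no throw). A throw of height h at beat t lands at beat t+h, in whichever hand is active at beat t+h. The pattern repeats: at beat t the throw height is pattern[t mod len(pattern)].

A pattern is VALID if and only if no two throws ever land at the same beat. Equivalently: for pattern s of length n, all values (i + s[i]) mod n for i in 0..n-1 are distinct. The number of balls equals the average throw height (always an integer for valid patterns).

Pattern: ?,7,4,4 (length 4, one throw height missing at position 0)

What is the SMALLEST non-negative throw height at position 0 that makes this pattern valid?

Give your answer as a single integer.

Answer: 1

Derivation:
i=0: s[i]=? (unknown)
i=1: (1 + 7) mod 4 = 0
i=2: (2 + 4) mod 4 = 2
i=3: (3 + 4) mod 4 = 3
Known residues: [0, 2, 3]; need a permutation of 0..3, so missing residue r = 1
Need (0 + s) mod 4 = 1; smallest s = (1 - 0) mod 4 = 1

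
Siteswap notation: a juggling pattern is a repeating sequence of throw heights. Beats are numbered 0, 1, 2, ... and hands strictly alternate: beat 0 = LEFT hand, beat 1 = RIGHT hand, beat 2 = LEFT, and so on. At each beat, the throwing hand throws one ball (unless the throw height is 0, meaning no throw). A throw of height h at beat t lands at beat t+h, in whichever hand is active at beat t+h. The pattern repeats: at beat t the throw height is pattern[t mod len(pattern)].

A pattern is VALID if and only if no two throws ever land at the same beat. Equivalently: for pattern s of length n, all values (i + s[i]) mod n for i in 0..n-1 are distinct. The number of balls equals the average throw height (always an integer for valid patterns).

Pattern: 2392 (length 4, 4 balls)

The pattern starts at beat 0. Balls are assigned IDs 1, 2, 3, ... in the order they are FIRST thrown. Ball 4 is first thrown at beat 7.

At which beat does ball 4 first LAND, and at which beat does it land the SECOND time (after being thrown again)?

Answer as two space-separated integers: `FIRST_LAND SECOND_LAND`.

Answer: 9 12

Derivation:
Beat 0 (L): throw ball1 h=2 -> lands@2:L; in-air after throw: [b1@2:L]
Beat 1 (R): throw ball2 h=3 -> lands@4:L; in-air after throw: [b1@2:L b2@4:L]
Beat 2 (L): throw ball1 h=9 -> lands@11:R; in-air after throw: [b2@4:L b1@11:R]
Beat 3 (R): throw ball3 h=2 -> lands@5:R; in-air after throw: [b2@4:L b3@5:R b1@11:R]
Beat 4 (L): throw ball2 h=2 -> lands@6:L; in-air after throw: [b3@5:R b2@6:L b1@11:R]
Beat 5 (R): throw ball3 h=3 -> lands@8:L; in-air after throw: [b2@6:L b3@8:L b1@11:R]
Beat 6 (L): throw ball2 h=9 -> lands@15:R; in-air after throw: [b3@8:L b1@11:R b2@15:R]
Beat 7 (R): throw ball4 h=2 -> lands@9:R; in-air after throw: [b3@8:L b4@9:R b1@11:R b2@15:R]
Beat 8 (L): throw ball3 h=2 -> lands@10:L; in-air after throw: [b4@9:R b3@10:L b1@11:R b2@15:R]
Beat 9 (R): throw ball4 h=3 -> lands@12:L; in-air after throw: [b3@10:L b1@11:R b4@12:L b2@15:R]
Beat 10 (L): throw ball3 h=9 -> lands@19:R; in-air after throw: [b1@11:R b4@12:L b2@15:R b3@19:R]
Beat 11 (R): throw ball1 h=2 -> lands@13:R; in-air after throw: [b4@12:L b1@13:R b2@15:R b3@19:R]
Beat 12 (L): throw ball4 h=2 -> lands@14:L; in-air after throw: [b1@13:R b4@14:L b2@15:R b3@19:R]
Ball 4: thrown@7 h=2 -> first land @9; rethrown@9 h=3 -> second land @12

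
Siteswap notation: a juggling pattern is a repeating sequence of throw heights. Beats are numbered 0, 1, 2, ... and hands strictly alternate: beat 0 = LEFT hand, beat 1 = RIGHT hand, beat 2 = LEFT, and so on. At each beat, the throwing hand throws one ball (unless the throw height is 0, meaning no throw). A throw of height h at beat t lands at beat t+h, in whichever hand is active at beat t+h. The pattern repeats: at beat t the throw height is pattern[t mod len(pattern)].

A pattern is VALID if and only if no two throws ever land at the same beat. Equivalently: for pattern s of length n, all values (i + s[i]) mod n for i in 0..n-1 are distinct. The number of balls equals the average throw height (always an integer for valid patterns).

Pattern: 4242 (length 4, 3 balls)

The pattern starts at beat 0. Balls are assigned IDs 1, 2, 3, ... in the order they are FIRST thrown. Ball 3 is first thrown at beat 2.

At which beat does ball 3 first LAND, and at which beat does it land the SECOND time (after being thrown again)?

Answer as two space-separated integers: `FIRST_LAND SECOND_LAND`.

Answer: 6 10

Derivation:
Beat 0 (L): throw ball1 h=4 -> lands@4:L; in-air after throw: [b1@4:L]
Beat 1 (R): throw ball2 h=2 -> lands@3:R; in-air after throw: [b2@3:R b1@4:L]
Beat 2 (L): throw ball3 h=4 -> lands@6:L; in-air after throw: [b2@3:R b1@4:L b3@6:L]
Beat 3 (R): throw ball2 h=2 -> lands@5:R; in-air after throw: [b1@4:L b2@5:R b3@6:L]
Beat 4 (L): throw ball1 h=4 -> lands@8:L; in-air after throw: [b2@5:R b3@6:L b1@8:L]
Beat 5 (R): throw ball2 h=2 -> lands@7:R; in-air after throw: [b3@6:L b2@7:R b1@8:L]
Beat 6 (L): throw ball3 h=4 -> lands@10:L; in-air after throw: [b2@7:R b1@8:L b3@10:L]
Beat 7 (R): throw ball2 h=2 -> lands@9:R; in-air after throw: [b1@8:L b2@9:R b3@10:L]
Beat 8 (L): throw ball1 h=4 -> lands@12:L; in-air after throw: [b2@9:R b3@10:L b1@12:L]
Beat 9 (R): throw ball2 h=2 -> lands@11:R; in-air after throw: [b3@10:L b2@11:R b1@12:L]
Beat 10 (L): throw ball3 h=4 -> lands@14:L; in-air after throw: [b2@11:R b1@12:L b3@14:L]
Ball 3: thrown@2 h=4 -> first land @6; rethrown@6 h=4 -> second land @10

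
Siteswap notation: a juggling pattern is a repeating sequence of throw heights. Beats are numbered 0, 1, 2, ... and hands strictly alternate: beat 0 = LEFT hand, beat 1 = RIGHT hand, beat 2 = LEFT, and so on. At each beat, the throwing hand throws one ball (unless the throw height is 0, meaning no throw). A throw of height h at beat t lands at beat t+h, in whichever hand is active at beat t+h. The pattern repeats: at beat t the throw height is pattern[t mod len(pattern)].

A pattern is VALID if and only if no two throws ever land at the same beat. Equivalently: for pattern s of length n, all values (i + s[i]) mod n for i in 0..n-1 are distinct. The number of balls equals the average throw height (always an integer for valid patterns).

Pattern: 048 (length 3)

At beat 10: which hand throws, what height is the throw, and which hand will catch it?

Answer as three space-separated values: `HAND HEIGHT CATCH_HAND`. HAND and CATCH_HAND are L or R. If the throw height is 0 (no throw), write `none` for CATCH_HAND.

Beat 10: 10 mod 2 = 0, so hand = L
Throw height = pattern[10 mod 3] = pattern[1] = 4
Lands at beat 10+4=14, 14 mod 2 = 0, so catch hand = L

Answer: L 4 L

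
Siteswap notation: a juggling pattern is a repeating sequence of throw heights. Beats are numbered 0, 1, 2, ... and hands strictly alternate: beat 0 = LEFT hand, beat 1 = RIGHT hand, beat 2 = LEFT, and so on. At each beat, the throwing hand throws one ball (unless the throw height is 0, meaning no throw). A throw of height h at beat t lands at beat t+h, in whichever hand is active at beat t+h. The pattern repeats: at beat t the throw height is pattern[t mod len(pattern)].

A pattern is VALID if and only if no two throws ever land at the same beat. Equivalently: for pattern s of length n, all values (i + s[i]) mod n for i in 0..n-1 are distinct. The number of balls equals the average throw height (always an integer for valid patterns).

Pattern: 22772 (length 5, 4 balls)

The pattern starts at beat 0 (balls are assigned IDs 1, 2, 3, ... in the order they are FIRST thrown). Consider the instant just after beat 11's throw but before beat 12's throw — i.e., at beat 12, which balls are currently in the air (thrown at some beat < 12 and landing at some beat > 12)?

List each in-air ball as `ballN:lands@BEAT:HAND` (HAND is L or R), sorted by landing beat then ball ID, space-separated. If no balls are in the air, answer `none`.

Beat 0 (L): throw ball1 h=2 -> lands@2:L; in-air after throw: [b1@2:L]
Beat 1 (R): throw ball2 h=2 -> lands@3:R; in-air after throw: [b1@2:L b2@3:R]
Beat 2 (L): throw ball1 h=7 -> lands@9:R; in-air after throw: [b2@3:R b1@9:R]
Beat 3 (R): throw ball2 h=7 -> lands@10:L; in-air after throw: [b1@9:R b2@10:L]
Beat 4 (L): throw ball3 h=2 -> lands@6:L; in-air after throw: [b3@6:L b1@9:R b2@10:L]
Beat 5 (R): throw ball4 h=2 -> lands@7:R; in-air after throw: [b3@6:L b4@7:R b1@9:R b2@10:L]
Beat 6 (L): throw ball3 h=2 -> lands@8:L; in-air after throw: [b4@7:R b3@8:L b1@9:R b2@10:L]
Beat 7 (R): throw ball4 h=7 -> lands@14:L; in-air after throw: [b3@8:L b1@9:R b2@10:L b4@14:L]
Beat 8 (L): throw ball3 h=7 -> lands@15:R; in-air after throw: [b1@9:R b2@10:L b4@14:L b3@15:R]
Beat 9 (R): throw ball1 h=2 -> lands@11:R; in-air after throw: [b2@10:L b1@11:R b4@14:L b3@15:R]
Beat 10 (L): throw ball2 h=2 -> lands@12:L; in-air after throw: [b1@11:R b2@12:L b4@14:L b3@15:R]
Beat 11 (R): throw ball1 h=2 -> lands@13:R; in-air after throw: [b2@12:L b1@13:R b4@14:L b3@15:R]
Beat 12 (L): throw ball2 h=7 -> lands@19:R; in-air after throw: [b1@13:R b4@14:L b3@15:R b2@19:R]

Answer: ball1:lands@13:R ball4:lands@14:L ball3:lands@15:R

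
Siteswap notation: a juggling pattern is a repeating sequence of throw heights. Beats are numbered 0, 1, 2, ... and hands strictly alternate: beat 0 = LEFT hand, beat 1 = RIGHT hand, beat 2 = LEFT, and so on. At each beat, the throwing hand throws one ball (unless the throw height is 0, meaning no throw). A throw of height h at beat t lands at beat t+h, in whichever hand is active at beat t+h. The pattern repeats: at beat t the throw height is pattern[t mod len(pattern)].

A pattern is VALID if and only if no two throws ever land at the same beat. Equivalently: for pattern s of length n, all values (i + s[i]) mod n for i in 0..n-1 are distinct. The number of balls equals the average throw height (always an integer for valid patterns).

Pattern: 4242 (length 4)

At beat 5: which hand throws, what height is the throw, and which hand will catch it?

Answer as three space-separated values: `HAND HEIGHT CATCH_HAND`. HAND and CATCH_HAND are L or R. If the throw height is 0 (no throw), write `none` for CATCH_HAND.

Beat 5: 5 mod 2 = 1, so hand = R
Throw height = pattern[5 mod 4] = pattern[1] = 2
Lands at beat 5+2=7, 7 mod 2 = 1, so catch hand = R

Answer: R 2 R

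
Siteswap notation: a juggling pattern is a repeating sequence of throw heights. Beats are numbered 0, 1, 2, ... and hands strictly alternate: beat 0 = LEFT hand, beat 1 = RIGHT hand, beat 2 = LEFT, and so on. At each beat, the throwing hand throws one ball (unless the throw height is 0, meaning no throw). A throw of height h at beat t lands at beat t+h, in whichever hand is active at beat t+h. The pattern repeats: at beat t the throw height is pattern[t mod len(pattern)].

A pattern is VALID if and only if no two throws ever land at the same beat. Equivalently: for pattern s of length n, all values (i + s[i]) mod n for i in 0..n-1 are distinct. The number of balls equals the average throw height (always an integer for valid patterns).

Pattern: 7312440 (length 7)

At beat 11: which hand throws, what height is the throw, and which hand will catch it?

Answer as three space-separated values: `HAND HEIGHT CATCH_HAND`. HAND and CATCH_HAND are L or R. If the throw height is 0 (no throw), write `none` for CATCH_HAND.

Answer: R 4 R

Derivation:
Beat 11: 11 mod 2 = 1, so hand = R
Throw height = pattern[11 mod 7] = pattern[4] = 4
Lands at beat 11+4=15, 15 mod 2 = 1, so catch hand = R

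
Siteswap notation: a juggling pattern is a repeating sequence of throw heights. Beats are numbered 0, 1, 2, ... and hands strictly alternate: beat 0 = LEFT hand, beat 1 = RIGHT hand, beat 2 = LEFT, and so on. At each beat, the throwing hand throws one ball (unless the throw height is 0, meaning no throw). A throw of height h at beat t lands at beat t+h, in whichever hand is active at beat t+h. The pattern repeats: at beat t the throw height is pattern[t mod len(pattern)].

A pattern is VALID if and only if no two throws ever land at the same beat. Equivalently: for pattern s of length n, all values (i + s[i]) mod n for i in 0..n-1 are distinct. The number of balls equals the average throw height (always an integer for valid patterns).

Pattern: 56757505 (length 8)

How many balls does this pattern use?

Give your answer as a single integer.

Pattern = [5, 6, 7, 5, 7, 5, 0, 5], length n = 8
  position 0: throw height = 5, running sum = 5
  position 1: throw height = 6, running sum = 11
  position 2: throw height = 7, running sum = 18
  position 3: throw height = 5, running sum = 23
  position 4: throw height = 7, running sum = 30
  position 5: throw height = 5, running sum = 35
  position 6: throw height = 0, running sum = 35
  position 7: throw height = 5, running sum = 40
Total sum = 40; balls = sum / n = 40 / 8 = 5

Answer: 5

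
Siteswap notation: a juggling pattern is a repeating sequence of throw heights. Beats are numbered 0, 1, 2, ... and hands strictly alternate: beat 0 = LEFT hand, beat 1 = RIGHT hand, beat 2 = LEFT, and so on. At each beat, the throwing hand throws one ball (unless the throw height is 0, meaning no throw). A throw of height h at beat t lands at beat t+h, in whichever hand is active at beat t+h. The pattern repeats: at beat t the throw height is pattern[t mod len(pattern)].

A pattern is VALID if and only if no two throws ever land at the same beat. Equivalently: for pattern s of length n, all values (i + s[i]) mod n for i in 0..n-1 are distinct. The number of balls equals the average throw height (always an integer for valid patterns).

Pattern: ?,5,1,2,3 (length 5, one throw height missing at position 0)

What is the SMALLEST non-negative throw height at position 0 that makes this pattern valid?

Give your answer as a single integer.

Answer: 4

Derivation:
i=0: s[i]=? (unknown)
i=1: (1 + 5) mod 5 = 1
i=2: (2 + 1) mod 5 = 3
i=3: (3 + 2) mod 5 = 0
i=4: (4 + 3) mod 5 = 2
Known residues: [0, 1, 2, 3]; need a permutation of 0..4, so missing residue r = 4
Need (0 + s) mod 5 = 4; smallest s = (4 - 0) mod 5 = 4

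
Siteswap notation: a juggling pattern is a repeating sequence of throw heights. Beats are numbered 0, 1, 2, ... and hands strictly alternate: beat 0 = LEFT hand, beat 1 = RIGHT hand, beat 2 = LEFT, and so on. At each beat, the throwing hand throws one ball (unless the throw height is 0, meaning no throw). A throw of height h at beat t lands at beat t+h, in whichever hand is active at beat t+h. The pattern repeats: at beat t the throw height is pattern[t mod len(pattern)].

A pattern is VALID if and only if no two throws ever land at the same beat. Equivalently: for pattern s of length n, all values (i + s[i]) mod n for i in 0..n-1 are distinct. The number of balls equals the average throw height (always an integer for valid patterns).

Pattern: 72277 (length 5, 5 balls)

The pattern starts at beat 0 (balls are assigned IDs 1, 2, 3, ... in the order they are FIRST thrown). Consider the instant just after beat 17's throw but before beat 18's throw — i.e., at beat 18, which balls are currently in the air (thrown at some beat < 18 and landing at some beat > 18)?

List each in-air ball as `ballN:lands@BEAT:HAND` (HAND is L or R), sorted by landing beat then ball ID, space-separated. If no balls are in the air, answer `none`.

Beat 0 (L): throw ball1 h=7 -> lands@7:R; in-air after throw: [b1@7:R]
Beat 1 (R): throw ball2 h=2 -> lands@3:R; in-air after throw: [b2@3:R b1@7:R]
Beat 2 (L): throw ball3 h=2 -> lands@4:L; in-air after throw: [b2@3:R b3@4:L b1@7:R]
Beat 3 (R): throw ball2 h=7 -> lands@10:L; in-air after throw: [b3@4:L b1@7:R b2@10:L]
Beat 4 (L): throw ball3 h=7 -> lands@11:R; in-air after throw: [b1@7:R b2@10:L b3@11:R]
Beat 5 (R): throw ball4 h=7 -> lands@12:L; in-air after throw: [b1@7:R b2@10:L b3@11:R b4@12:L]
Beat 6 (L): throw ball5 h=2 -> lands@8:L; in-air after throw: [b1@7:R b5@8:L b2@10:L b3@11:R b4@12:L]
Beat 7 (R): throw ball1 h=2 -> lands@9:R; in-air after throw: [b5@8:L b1@9:R b2@10:L b3@11:R b4@12:L]
Beat 8 (L): throw ball5 h=7 -> lands@15:R; in-air after throw: [b1@9:R b2@10:L b3@11:R b4@12:L b5@15:R]
Beat 9 (R): throw ball1 h=7 -> lands@16:L; in-air after throw: [b2@10:L b3@11:R b4@12:L b5@15:R b1@16:L]
Beat 10 (L): throw ball2 h=7 -> lands@17:R; in-air after throw: [b3@11:R b4@12:L b5@15:R b1@16:L b2@17:R]
Beat 11 (R): throw ball3 h=2 -> lands@13:R; in-air after throw: [b4@12:L b3@13:R b5@15:R b1@16:L b2@17:R]
Beat 12 (L): throw ball4 h=2 -> lands@14:L; in-air after throw: [b3@13:R b4@14:L b5@15:R b1@16:L b2@17:R]
Beat 13 (R): throw ball3 h=7 -> lands@20:L; in-air after throw: [b4@14:L b5@15:R b1@16:L b2@17:R b3@20:L]
Beat 14 (L): throw ball4 h=7 -> lands@21:R; in-air after throw: [b5@15:R b1@16:L b2@17:R b3@20:L b4@21:R]
Beat 15 (R): throw ball5 h=7 -> lands@22:L; in-air after throw: [b1@16:L b2@17:R b3@20:L b4@21:R b5@22:L]
Beat 16 (L): throw ball1 h=2 -> lands@18:L; in-air after throw: [b2@17:R b1@18:L b3@20:L b4@21:R b5@22:L]
Beat 17 (R): throw ball2 h=2 -> lands@19:R; in-air after throw: [b1@18:L b2@19:R b3@20:L b4@21:R b5@22:L]
Beat 18 (L): throw ball1 h=7 -> lands@25:R; in-air after throw: [b2@19:R b3@20:L b4@21:R b5@22:L b1@25:R]

Answer: ball2:lands@19:R ball3:lands@20:L ball4:lands@21:R ball5:lands@22:L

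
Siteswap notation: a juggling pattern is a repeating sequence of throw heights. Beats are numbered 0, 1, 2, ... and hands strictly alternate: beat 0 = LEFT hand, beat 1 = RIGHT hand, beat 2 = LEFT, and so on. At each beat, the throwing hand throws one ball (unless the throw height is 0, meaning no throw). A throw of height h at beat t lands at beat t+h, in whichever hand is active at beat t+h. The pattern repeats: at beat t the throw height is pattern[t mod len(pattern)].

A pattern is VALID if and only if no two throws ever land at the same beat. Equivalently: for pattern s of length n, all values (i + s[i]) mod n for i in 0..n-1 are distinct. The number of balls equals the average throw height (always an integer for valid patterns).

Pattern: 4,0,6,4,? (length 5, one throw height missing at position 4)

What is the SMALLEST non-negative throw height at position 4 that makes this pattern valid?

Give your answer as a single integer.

Answer: 1

Derivation:
i=0: (0 + 4) mod 5 = 4
i=1: (1 + 0) mod 5 = 1
i=2: (2 + 6) mod 5 = 3
i=3: (3 + 4) mod 5 = 2
i=4: s[i]=? (unknown)
Known residues: [1, 2, 3, 4]; need a permutation of 0..4, so missing residue r = 0
Need (4 + s) mod 5 = 0; smallest s = (0 - 4) mod 5 = 1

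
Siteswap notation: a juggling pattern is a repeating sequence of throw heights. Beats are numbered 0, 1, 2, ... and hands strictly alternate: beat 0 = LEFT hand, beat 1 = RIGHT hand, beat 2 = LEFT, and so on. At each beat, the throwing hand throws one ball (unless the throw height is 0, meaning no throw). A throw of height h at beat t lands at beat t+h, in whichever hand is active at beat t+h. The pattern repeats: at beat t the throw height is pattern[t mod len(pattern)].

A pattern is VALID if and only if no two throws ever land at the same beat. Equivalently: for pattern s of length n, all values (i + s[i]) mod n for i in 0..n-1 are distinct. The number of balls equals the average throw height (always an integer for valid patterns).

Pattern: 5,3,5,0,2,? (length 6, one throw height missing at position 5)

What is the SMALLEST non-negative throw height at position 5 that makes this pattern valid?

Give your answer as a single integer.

i=0: (0 + 5) mod 6 = 5
i=1: (1 + 3) mod 6 = 4
i=2: (2 + 5) mod 6 = 1
i=3: (3 + 0) mod 6 = 3
i=4: (4 + 2) mod 6 = 0
i=5: s[i]=? (unknown)
Known residues: [0, 1, 3, 4, 5]; need a permutation of 0..5, so missing residue r = 2
Need (5 + s) mod 6 = 2; smallest s = (2 - 5) mod 6 = 3

Answer: 3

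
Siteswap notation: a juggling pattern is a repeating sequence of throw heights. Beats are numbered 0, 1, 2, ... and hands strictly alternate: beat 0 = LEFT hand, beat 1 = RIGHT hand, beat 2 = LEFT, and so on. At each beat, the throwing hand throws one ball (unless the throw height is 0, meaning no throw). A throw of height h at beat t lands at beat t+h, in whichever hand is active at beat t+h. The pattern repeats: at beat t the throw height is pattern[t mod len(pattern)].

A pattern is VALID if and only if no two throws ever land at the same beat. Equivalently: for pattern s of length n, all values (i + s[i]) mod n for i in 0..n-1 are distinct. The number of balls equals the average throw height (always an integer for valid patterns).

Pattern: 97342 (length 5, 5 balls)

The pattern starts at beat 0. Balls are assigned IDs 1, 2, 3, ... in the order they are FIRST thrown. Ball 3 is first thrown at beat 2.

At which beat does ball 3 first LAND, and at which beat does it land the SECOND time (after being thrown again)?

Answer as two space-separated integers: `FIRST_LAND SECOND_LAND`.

Answer: 5 14

Derivation:
Beat 0 (L): throw ball1 h=9 -> lands@9:R; in-air after throw: [b1@9:R]
Beat 1 (R): throw ball2 h=7 -> lands@8:L; in-air after throw: [b2@8:L b1@9:R]
Beat 2 (L): throw ball3 h=3 -> lands@5:R; in-air after throw: [b3@5:R b2@8:L b1@9:R]
Beat 3 (R): throw ball4 h=4 -> lands@7:R; in-air after throw: [b3@5:R b4@7:R b2@8:L b1@9:R]
Beat 4 (L): throw ball5 h=2 -> lands@6:L; in-air after throw: [b3@5:R b5@6:L b4@7:R b2@8:L b1@9:R]
Beat 5 (R): throw ball3 h=9 -> lands@14:L; in-air after throw: [b5@6:L b4@7:R b2@8:L b1@9:R b3@14:L]
Beat 6 (L): throw ball5 h=7 -> lands@13:R; in-air after throw: [b4@7:R b2@8:L b1@9:R b5@13:R b3@14:L]
Beat 7 (R): throw ball4 h=3 -> lands@10:L; in-air after throw: [b2@8:L b1@9:R b4@10:L b5@13:R b3@14:L]
Beat 8 (L): throw ball2 h=4 -> lands@12:L; in-air after throw: [b1@9:R b4@10:L b2@12:L b5@13:R b3@14:L]
Beat 9 (R): throw ball1 h=2 -> lands@11:R; in-air after throw: [b4@10:L b1@11:R b2@12:L b5@13:R b3@14:L]
Beat 10 (L): throw ball4 h=9 -> lands@19:R; in-air after throw: [b1@11:R b2@12:L b5@13:R b3@14:L b4@19:R]
Beat 11 (R): throw ball1 h=7 -> lands@18:L; in-air after throw: [b2@12:L b5@13:R b3@14:L b1@18:L b4@19:R]
Ball 3: thrown@2 h=3 -> first land @5; rethrown@5 h=9 -> second land @14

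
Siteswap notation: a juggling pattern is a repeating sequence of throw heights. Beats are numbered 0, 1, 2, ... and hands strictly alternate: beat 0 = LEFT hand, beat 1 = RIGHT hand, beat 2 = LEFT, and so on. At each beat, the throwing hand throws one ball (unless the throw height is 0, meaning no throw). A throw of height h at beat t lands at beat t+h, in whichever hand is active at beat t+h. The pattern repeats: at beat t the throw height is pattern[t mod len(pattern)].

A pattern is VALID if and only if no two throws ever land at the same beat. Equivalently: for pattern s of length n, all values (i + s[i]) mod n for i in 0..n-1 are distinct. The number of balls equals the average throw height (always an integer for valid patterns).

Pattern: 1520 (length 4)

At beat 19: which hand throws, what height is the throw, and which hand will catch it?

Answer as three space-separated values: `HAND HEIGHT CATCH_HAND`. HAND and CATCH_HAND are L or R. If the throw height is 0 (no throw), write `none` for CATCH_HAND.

Beat 19: 19 mod 2 = 1, so hand = R
Throw height = pattern[19 mod 4] = pattern[3] = 0

Answer: R 0 none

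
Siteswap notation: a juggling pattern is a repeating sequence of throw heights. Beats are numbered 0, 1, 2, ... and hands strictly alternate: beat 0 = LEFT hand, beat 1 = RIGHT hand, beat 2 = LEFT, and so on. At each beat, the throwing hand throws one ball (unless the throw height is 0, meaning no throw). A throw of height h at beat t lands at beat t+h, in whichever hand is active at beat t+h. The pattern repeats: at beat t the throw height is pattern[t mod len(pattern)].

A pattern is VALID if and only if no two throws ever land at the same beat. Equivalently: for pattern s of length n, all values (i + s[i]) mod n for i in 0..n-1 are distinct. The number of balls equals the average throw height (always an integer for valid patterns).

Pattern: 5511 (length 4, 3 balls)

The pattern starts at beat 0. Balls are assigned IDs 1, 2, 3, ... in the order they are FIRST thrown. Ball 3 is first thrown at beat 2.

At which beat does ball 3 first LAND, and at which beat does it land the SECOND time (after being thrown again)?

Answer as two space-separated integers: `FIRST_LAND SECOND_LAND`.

Beat 0 (L): throw ball1 h=5 -> lands@5:R; in-air after throw: [b1@5:R]
Beat 1 (R): throw ball2 h=5 -> lands@6:L; in-air after throw: [b1@5:R b2@6:L]
Beat 2 (L): throw ball3 h=1 -> lands@3:R; in-air after throw: [b3@3:R b1@5:R b2@6:L]
Beat 3 (R): throw ball3 h=1 -> lands@4:L; in-air after throw: [b3@4:L b1@5:R b2@6:L]
Beat 4 (L): throw ball3 h=5 -> lands@9:R; in-air after throw: [b1@5:R b2@6:L b3@9:R]
Ball 3: thrown@2 h=1 -> first land @3; rethrown@3 h=1 -> second land @4

Answer: 3 4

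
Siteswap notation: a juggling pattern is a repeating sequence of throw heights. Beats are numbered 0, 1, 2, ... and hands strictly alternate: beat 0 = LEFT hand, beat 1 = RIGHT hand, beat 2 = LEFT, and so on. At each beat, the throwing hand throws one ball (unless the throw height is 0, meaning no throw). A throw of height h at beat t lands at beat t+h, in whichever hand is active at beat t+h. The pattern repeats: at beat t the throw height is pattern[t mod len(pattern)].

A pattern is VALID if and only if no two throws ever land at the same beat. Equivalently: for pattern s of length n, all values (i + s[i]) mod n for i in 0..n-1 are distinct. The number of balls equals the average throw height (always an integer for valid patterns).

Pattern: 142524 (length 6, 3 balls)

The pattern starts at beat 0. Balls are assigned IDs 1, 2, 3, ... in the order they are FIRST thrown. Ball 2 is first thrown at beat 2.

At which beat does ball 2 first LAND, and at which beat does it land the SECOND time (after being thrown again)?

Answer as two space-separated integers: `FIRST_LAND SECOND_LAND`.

Beat 0 (L): throw ball1 h=1 -> lands@1:R; in-air after throw: [b1@1:R]
Beat 1 (R): throw ball1 h=4 -> lands@5:R; in-air after throw: [b1@5:R]
Beat 2 (L): throw ball2 h=2 -> lands@4:L; in-air after throw: [b2@4:L b1@5:R]
Beat 3 (R): throw ball3 h=5 -> lands@8:L; in-air after throw: [b2@4:L b1@5:R b3@8:L]
Beat 4 (L): throw ball2 h=2 -> lands@6:L; in-air after throw: [b1@5:R b2@6:L b3@8:L]
Beat 5 (R): throw ball1 h=4 -> lands@9:R; in-air after throw: [b2@6:L b3@8:L b1@9:R]
Beat 6 (L): throw ball2 h=1 -> lands@7:R; in-air after throw: [b2@7:R b3@8:L b1@9:R]
Ball 2: thrown@2 h=2 -> first land @4; rethrown@4 h=2 -> second land @6

Answer: 4 6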